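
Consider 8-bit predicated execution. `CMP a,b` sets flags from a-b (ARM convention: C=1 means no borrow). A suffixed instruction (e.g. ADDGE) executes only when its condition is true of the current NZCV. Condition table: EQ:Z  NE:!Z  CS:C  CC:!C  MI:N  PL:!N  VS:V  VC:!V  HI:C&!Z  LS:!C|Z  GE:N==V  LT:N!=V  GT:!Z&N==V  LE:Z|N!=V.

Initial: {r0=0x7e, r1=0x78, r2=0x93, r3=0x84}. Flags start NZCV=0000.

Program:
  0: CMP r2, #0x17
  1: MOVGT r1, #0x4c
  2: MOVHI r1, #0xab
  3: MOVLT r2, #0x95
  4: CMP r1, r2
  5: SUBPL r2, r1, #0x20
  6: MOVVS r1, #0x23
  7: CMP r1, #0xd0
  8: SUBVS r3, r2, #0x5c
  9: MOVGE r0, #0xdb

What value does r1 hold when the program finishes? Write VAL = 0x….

VAL = 0xab

0: ✓ CMP  NZCV=0011
1: · MOVGT
2: ✓ MOVHI  r1←0xab
3: ✓ MOVLT  r2←0x95
4: ✓ CMP  NZCV=0010
5: ✓ SUBPL  r2←0x8b
6: · MOVVS
7: ✓ CMP  NZCV=1000
8: · SUBVS
9: · MOVGE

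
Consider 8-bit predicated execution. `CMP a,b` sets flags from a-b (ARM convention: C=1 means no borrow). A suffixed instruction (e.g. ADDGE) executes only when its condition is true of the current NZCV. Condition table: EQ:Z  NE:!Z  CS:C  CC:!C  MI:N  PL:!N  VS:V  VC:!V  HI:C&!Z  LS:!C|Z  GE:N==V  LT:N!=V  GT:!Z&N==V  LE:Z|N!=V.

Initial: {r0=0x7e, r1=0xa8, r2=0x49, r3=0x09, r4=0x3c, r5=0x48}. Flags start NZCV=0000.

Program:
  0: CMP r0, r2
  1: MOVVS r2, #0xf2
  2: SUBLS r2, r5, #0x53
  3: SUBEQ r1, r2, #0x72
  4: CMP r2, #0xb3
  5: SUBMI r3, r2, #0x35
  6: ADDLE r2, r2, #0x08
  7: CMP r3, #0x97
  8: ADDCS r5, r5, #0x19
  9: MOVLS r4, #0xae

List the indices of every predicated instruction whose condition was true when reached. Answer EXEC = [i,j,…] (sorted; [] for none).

0: ✓ CMP  NZCV=0010
1: · MOVVS
2: · SUBLS
3: · SUBEQ
4: ✓ CMP  NZCV=1001
5: ✓ SUBMI  r3←0x14
6: · ADDLE
7: ✓ CMP  NZCV=0000
8: · ADDCS
9: ✓ MOVLS  r4←0xae

EXEC = [5,9]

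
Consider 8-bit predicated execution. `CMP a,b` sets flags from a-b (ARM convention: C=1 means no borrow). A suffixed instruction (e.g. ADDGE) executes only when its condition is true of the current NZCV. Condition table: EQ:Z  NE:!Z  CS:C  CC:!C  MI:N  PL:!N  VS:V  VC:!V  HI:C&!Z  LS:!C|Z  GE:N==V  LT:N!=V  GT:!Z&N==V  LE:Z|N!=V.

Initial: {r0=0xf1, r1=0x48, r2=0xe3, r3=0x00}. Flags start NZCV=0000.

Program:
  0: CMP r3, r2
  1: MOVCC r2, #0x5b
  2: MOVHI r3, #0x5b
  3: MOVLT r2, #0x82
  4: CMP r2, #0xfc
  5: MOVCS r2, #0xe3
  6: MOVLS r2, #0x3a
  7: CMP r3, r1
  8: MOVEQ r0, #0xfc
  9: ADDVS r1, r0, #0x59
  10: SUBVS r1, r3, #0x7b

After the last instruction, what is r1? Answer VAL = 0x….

VAL = 0x48

[0] flags=0000 → (cmp)
[1] flags=0000 CC?T → r2=0x5b
[2] flags=0000 HI?F → skip
[3] flags=0000 LT?F → skip
[4] flags=0000 → (cmp)
[5] flags=0000 CS?F → skip
[6] flags=0000 LS?T → r2=0x3a
[7] flags=1000 → (cmp)
[8] flags=1000 EQ?F → skip
[9] flags=1000 VS?F → skip
[10] flags=1000 VS?F → skip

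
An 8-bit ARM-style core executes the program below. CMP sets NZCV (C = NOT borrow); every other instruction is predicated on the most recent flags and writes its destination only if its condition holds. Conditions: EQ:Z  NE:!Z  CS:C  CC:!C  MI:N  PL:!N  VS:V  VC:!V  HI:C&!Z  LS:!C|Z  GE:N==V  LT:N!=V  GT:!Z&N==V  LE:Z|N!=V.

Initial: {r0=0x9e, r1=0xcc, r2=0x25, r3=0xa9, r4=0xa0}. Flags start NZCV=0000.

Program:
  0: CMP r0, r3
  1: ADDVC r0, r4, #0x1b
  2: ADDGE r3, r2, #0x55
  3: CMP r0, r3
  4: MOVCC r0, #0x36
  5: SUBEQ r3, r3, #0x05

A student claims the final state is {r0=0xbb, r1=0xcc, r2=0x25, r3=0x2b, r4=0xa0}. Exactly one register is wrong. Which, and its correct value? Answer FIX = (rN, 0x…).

FIX = (r3, 0xa9)

[0] flags=1000 → (cmp)
[1] flags=1000 VC?T → r0=0xbb
[2] flags=1000 GE?F → skip
[3] flags=0010 → (cmp)
[4] flags=0010 CC?F → skip
[5] flags=0010 EQ?F → skip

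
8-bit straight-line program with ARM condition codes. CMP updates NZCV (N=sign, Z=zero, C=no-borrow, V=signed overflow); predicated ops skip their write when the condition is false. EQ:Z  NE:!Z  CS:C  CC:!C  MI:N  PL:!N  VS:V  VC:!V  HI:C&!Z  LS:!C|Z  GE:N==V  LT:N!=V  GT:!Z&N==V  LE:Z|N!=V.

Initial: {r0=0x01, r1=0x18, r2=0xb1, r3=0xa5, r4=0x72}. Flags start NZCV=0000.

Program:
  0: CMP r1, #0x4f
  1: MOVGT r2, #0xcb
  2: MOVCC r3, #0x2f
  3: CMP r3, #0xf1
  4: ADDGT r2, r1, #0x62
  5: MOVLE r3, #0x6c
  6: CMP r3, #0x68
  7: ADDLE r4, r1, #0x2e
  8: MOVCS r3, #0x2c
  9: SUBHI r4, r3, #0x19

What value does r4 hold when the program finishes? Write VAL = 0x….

VAL = 0x46

0: ✓ CMP  NZCV=1000
1: · MOVGT
2: ✓ MOVCC  r3←0x2f
3: ✓ CMP  NZCV=0000
4: ✓ ADDGT  r2←0x7a
5: · MOVLE
6: ✓ CMP  NZCV=1000
7: ✓ ADDLE  r4←0x46
8: · MOVCS
9: · SUBHI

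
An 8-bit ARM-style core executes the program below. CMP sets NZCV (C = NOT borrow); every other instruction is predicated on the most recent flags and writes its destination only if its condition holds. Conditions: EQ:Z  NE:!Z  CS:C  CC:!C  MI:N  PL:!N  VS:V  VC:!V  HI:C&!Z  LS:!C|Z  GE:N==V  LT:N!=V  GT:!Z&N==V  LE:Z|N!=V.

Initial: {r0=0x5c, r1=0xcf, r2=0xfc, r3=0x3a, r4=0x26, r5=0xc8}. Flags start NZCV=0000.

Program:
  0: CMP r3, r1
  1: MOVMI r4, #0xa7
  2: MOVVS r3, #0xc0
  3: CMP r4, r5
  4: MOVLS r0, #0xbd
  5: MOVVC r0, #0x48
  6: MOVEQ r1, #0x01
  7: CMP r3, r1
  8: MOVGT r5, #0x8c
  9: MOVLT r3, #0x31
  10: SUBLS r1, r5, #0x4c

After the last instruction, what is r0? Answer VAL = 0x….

[0] flags=0000 → (cmp)
[1] flags=0000 MI?F → skip
[2] flags=0000 VS?F → skip
[3] flags=0000 → (cmp)
[4] flags=0000 LS?T → r0=0xbd
[5] flags=0000 VC?T → r0=0x48
[6] flags=0000 EQ?F → skip
[7] flags=0000 → (cmp)
[8] flags=0000 GT?T → r5=0x8c
[9] flags=0000 LT?F → skip
[10] flags=0000 LS?T → r1=0x40

VAL = 0x48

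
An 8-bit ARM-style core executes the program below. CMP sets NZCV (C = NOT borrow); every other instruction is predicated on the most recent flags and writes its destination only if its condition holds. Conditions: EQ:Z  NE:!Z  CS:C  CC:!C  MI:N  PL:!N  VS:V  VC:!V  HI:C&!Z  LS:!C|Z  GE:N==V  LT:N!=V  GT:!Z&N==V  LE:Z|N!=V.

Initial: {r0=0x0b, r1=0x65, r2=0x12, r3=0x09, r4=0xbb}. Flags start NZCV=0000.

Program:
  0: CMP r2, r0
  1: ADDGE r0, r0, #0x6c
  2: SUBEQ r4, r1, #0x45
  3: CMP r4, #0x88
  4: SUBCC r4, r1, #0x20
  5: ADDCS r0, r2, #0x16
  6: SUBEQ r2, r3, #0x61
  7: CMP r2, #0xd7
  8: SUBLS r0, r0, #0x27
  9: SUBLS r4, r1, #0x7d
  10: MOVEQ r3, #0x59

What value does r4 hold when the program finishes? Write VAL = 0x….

[0] flags=0010 → (cmp)
[1] flags=0010 GE?T → r0=0x77
[2] flags=0010 EQ?F → skip
[3] flags=0010 → (cmp)
[4] flags=0010 CC?F → skip
[5] flags=0010 CS?T → r0=0x28
[6] flags=0010 EQ?F → skip
[7] flags=0000 → (cmp)
[8] flags=0000 LS?T → r0=0x01
[9] flags=0000 LS?T → r4=0xe8
[10] flags=0000 EQ?F → skip

VAL = 0xe8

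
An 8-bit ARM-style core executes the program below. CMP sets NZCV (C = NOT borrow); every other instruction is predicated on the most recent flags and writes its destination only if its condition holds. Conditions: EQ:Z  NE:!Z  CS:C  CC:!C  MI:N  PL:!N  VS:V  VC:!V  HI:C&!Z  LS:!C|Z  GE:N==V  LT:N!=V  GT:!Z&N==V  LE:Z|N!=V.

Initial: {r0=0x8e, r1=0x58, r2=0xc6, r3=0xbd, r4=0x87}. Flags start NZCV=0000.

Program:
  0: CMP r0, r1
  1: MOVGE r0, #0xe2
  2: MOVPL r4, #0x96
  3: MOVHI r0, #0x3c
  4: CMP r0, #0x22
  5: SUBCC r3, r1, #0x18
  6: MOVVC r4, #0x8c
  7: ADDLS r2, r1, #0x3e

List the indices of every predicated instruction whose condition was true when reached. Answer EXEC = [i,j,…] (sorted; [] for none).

EXEC = [2,3,6]

[0] flags=0011 → (cmp)
[1] flags=0011 GE?F → skip
[2] flags=0011 PL?T → r4=0x96
[3] flags=0011 HI?T → r0=0x3c
[4] flags=0010 → (cmp)
[5] flags=0010 CC?F → skip
[6] flags=0010 VC?T → r4=0x8c
[7] flags=0010 LS?F → skip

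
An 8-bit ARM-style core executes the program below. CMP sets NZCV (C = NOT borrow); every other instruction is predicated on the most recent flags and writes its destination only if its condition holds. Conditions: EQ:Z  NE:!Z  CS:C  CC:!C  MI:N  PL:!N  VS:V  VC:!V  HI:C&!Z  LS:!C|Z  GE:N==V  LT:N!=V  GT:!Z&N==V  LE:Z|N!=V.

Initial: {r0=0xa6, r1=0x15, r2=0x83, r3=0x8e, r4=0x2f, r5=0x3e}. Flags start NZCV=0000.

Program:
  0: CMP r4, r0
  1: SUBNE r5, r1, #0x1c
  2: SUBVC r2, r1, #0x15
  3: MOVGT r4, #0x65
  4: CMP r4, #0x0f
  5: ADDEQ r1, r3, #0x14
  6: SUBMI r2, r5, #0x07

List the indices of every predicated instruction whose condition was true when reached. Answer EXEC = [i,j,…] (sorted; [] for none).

[0] flags=1001 → (cmp)
[1] flags=1001 NE?T → r5=0xf9
[2] flags=1001 VC?F → skip
[3] flags=1001 GT?T → r4=0x65
[4] flags=0010 → (cmp)
[5] flags=0010 EQ?F → skip
[6] flags=0010 MI?F → skip

EXEC = [1,3]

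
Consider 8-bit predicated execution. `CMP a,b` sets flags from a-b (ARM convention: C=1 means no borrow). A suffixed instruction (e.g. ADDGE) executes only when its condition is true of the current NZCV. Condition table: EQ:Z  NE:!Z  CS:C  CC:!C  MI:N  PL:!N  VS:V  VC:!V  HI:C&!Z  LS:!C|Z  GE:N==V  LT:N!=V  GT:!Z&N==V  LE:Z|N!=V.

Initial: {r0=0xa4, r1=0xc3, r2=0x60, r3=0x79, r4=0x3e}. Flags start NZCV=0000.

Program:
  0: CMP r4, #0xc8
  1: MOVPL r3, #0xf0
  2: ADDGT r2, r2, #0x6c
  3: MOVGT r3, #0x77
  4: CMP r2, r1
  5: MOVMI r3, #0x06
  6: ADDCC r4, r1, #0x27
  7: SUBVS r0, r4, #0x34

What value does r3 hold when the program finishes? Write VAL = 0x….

VAL = 0x77

[0] flags=0000 → (cmp)
[1] flags=0000 PL?T → r3=0xf0
[2] flags=0000 GT?T → r2=0xcc
[3] flags=0000 GT?T → r3=0x77
[4] flags=0010 → (cmp)
[5] flags=0010 MI?F → skip
[6] flags=0010 CC?F → skip
[7] flags=0010 VS?F → skip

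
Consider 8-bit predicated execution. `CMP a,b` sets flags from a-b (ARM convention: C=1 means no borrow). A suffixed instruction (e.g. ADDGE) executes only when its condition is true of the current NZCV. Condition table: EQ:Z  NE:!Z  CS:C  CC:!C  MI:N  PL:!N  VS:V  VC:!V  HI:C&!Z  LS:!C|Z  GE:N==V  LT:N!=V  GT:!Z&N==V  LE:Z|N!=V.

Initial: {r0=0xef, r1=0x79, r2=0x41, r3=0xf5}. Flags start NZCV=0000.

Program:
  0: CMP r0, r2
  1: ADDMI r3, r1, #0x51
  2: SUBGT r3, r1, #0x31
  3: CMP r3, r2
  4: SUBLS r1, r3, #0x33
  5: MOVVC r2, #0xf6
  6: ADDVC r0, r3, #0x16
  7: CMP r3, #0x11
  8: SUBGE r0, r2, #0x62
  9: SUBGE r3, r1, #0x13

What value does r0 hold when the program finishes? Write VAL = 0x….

[0] flags=1010 → (cmp)
[1] flags=1010 MI?T → r3=0xca
[2] flags=1010 GT?F → skip
[3] flags=1010 → (cmp)
[4] flags=1010 LS?F → skip
[5] flags=1010 VC?T → r2=0xf6
[6] flags=1010 VC?T → r0=0xe0
[7] flags=1010 → (cmp)
[8] flags=1010 GE?F → skip
[9] flags=1010 GE?F → skip

VAL = 0xe0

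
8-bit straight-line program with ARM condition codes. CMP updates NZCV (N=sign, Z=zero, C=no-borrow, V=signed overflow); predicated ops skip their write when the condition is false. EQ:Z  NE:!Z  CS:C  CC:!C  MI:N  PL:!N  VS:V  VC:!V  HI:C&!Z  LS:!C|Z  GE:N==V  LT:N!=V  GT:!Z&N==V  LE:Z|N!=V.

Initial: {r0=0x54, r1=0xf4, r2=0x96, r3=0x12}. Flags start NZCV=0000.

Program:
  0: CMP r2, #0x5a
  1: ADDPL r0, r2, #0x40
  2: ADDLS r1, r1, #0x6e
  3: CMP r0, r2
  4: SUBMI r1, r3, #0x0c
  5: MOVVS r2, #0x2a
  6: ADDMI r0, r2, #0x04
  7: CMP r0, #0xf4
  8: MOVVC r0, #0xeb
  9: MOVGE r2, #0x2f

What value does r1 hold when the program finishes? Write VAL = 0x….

[0] flags=0011 → (cmp)
[1] flags=0011 PL?T → r0=0xd6
[2] flags=0011 LS?F → skip
[3] flags=0010 → (cmp)
[4] flags=0010 MI?F → skip
[5] flags=0010 VS?F → skip
[6] flags=0010 MI?F → skip
[7] flags=1000 → (cmp)
[8] flags=1000 VC?T → r0=0xeb
[9] flags=1000 GE?F → skip

VAL = 0xf4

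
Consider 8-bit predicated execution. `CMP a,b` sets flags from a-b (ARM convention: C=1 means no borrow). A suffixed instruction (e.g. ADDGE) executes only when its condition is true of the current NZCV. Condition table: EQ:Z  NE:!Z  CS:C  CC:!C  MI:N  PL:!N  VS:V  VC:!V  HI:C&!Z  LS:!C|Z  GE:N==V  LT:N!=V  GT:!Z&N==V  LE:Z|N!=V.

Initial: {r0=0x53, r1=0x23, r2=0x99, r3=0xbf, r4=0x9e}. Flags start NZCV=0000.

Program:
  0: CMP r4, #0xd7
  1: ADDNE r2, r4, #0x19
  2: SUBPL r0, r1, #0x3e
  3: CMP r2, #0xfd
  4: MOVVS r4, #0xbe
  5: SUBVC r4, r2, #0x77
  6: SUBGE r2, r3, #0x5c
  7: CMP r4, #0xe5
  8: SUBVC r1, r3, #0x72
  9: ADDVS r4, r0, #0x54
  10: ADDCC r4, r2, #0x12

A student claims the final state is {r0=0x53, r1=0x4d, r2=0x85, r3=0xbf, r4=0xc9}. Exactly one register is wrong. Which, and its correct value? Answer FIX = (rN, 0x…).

0: ✓ CMP  NZCV=1000
1: ✓ ADDNE  r2←0xb7
2: · SUBPL
3: ✓ CMP  NZCV=1000
4: · MOVVS
5: ✓ SUBVC  r4←0x40
6: · SUBGE
7: ✓ CMP  NZCV=0000
8: ✓ SUBVC  r1←0x4d
9: · ADDVS
10: ✓ ADDCC  r4←0xc9

FIX = (r2, 0xb7)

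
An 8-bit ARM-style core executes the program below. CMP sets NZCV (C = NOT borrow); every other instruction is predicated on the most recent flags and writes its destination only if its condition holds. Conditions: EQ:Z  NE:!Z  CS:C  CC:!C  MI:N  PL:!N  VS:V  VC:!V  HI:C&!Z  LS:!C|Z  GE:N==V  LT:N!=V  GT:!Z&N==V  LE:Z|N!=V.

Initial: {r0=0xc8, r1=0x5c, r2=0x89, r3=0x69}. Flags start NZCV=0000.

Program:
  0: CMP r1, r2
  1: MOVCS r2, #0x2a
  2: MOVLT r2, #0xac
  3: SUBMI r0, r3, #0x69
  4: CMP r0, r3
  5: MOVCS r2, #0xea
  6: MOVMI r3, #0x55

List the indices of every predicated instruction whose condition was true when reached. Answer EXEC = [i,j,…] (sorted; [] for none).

EXEC = [3,6]

[0] flags=1001 → (cmp)
[1] flags=1001 CS?F → skip
[2] flags=1001 LT?F → skip
[3] flags=1001 MI?T → r0=0x00
[4] flags=1000 → (cmp)
[5] flags=1000 CS?F → skip
[6] flags=1000 MI?T → r3=0x55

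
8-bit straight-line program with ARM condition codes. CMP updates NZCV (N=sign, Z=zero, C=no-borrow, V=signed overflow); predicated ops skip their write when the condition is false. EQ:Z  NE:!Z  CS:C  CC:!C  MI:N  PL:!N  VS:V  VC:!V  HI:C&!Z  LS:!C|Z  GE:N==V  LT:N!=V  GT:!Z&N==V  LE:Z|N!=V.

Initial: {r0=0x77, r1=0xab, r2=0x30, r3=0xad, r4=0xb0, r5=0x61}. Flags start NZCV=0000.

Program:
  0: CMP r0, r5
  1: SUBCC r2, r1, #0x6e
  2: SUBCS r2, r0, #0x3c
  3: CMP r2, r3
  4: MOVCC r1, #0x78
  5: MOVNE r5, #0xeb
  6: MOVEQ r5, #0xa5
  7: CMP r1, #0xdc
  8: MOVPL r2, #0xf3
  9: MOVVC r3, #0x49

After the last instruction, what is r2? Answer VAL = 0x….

VAL = 0x3b

0: ✓ CMP  NZCV=0010
1: · SUBCC
2: ✓ SUBCS  r2←0x3b
3: ✓ CMP  NZCV=1001
4: ✓ MOVCC  r1←0x78
5: ✓ MOVNE  r5←0xeb
6: · MOVEQ
7: ✓ CMP  NZCV=1001
8: · MOVPL
9: · MOVVC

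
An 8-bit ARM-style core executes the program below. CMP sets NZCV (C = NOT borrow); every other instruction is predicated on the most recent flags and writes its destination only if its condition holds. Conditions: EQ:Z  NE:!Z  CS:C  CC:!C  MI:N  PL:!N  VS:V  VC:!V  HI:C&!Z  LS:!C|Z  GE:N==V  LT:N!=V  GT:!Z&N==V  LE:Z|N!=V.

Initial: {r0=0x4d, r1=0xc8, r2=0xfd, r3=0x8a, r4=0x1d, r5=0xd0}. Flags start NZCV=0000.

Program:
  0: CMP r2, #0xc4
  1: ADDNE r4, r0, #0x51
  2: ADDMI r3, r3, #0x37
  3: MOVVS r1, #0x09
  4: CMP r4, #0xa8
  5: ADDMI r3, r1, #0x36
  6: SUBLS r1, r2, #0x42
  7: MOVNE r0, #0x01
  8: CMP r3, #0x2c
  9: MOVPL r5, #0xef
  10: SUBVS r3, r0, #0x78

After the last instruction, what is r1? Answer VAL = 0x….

VAL = 0xbb

[0] flags=0010 → (cmp)
[1] flags=0010 NE?T → r4=0x9e
[2] flags=0010 MI?F → skip
[3] flags=0010 VS?F → skip
[4] flags=1000 → (cmp)
[5] flags=1000 MI?T → r3=0xfe
[6] flags=1000 LS?T → r1=0xbb
[7] flags=1000 NE?T → r0=0x01
[8] flags=1010 → (cmp)
[9] flags=1010 PL?F → skip
[10] flags=1010 VS?F → skip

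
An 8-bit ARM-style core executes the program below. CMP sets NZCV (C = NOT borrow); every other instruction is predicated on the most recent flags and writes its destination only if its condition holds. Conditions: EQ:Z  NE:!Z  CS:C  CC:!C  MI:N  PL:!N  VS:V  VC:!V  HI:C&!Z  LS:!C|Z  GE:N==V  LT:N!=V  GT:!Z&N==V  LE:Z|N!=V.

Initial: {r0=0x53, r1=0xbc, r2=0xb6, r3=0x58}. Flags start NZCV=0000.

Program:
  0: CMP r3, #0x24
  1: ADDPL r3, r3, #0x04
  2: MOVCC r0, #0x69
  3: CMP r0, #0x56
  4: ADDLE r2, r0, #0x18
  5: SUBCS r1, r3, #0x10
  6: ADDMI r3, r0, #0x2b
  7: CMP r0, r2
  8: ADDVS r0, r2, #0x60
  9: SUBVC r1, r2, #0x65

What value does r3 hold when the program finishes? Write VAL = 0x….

[0] flags=0010 → (cmp)
[1] flags=0010 PL?T → r3=0x5c
[2] flags=0010 CC?F → skip
[3] flags=1000 → (cmp)
[4] flags=1000 LE?T → r2=0x6b
[5] flags=1000 CS?F → skip
[6] flags=1000 MI?T → r3=0x7e
[7] flags=1000 → (cmp)
[8] flags=1000 VS?F → skip
[9] flags=1000 VC?T → r1=0x06

VAL = 0x7e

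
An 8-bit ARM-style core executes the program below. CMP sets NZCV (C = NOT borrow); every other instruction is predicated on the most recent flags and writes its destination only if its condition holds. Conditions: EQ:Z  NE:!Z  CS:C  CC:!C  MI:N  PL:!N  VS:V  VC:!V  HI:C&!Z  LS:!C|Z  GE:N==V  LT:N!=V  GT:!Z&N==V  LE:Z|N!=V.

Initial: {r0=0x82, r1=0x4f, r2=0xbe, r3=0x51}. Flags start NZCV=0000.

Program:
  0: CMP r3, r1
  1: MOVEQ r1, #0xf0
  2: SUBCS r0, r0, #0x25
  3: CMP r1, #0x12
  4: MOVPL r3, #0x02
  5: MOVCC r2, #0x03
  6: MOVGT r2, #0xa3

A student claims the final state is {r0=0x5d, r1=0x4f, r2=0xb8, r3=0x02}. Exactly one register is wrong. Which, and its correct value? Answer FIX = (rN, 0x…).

0: ✓ CMP  NZCV=0010
1: · MOVEQ
2: ✓ SUBCS  r0←0x5d
3: ✓ CMP  NZCV=0010
4: ✓ MOVPL  r3←0x02
5: · MOVCC
6: ✓ MOVGT  r2←0xa3

FIX = (r2, 0xa3)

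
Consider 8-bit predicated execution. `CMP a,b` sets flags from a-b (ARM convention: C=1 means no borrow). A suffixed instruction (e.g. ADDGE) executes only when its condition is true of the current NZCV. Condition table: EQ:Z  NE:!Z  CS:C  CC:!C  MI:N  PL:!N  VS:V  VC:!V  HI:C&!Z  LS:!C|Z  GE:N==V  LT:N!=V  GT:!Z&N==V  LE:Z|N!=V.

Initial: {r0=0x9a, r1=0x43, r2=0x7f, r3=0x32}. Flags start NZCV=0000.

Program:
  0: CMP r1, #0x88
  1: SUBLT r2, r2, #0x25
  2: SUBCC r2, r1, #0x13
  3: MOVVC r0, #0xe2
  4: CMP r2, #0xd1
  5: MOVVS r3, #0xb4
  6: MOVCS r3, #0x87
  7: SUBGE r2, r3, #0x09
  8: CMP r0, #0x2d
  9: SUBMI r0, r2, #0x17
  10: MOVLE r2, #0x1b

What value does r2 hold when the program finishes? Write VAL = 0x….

0: ✓ CMP  NZCV=1001
1: · SUBLT
2: ✓ SUBCC  r2←0x30
3: · MOVVC
4: ✓ CMP  NZCV=0000
5: · MOVVS
6: · MOVCS
7: ✓ SUBGE  r2←0x29
8: ✓ CMP  NZCV=0011
9: · SUBMI
10: ✓ MOVLE  r2←0x1b

VAL = 0x1b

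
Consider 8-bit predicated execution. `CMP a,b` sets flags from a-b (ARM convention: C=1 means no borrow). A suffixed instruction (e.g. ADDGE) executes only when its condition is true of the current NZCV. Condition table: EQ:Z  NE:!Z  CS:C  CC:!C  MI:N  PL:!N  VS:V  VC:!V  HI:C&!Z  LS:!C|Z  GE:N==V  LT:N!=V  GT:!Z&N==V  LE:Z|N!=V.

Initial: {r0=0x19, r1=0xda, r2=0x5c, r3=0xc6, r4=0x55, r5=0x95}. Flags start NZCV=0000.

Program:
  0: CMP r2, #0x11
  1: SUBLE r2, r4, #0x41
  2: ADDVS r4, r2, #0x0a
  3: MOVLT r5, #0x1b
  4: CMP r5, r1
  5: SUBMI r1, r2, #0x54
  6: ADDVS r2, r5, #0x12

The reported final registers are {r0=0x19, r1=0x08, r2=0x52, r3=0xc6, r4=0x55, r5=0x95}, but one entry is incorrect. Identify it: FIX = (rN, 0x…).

FIX = (r2, 0x5c)

0: ✓ CMP  NZCV=0010
1: · SUBLE
2: · ADDVS
3: · MOVLT
4: ✓ CMP  NZCV=1000
5: ✓ SUBMI  r1←0x08
6: · ADDVS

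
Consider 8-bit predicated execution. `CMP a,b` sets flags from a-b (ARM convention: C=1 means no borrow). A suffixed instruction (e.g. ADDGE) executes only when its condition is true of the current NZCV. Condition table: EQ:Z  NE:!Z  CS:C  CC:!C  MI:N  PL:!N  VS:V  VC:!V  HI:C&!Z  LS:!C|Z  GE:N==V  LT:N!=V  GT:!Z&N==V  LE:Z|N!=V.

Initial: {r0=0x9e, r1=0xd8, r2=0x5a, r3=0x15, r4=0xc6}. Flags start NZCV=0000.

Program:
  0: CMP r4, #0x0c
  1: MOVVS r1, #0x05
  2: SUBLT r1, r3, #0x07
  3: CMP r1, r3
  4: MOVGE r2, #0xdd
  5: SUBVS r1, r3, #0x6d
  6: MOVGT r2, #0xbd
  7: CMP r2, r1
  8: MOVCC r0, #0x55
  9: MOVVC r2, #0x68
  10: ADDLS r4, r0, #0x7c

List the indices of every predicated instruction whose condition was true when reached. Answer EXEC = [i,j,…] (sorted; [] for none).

[0] flags=1010 → (cmp)
[1] flags=1010 VS?F → skip
[2] flags=1010 LT?T → r1=0x0e
[3] flags=1000 → (cmp)
[4] flags=1000 GE?F → skip
[5] flags=1000 VS?F → skip
[6] flags=1000 GT?F → skip
[7] flags=0010 → (cmp)
[8] flags=0010 CC?F → skip
[9] flags=0010 VC?T → r2=0x68
[10] flags=0010 LS?F → skip

EXEC = [2,9]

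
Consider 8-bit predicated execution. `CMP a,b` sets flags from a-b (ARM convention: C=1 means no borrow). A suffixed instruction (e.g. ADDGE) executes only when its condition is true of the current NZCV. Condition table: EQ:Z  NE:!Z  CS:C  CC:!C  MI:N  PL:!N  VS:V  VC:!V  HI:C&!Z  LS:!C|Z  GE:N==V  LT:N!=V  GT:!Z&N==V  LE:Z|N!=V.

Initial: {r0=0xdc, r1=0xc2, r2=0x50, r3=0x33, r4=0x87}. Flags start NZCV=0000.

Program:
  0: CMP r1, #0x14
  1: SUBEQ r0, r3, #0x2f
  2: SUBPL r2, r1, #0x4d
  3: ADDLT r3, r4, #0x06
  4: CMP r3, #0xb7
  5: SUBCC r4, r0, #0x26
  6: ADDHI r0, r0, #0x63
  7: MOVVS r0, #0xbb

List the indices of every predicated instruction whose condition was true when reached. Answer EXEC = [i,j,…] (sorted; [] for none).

0: ✓ CMP  NZCV=1010
1: · SUBEQ
2: · SUBPL
3: ✓ ADDLT  r3←0x8d
4: ✓ CMP  NZCV=1000
5: ✓ SUBCC  r4←0xb6
6: · ADDHI
7: · MOVVS

EXEC = [3,5]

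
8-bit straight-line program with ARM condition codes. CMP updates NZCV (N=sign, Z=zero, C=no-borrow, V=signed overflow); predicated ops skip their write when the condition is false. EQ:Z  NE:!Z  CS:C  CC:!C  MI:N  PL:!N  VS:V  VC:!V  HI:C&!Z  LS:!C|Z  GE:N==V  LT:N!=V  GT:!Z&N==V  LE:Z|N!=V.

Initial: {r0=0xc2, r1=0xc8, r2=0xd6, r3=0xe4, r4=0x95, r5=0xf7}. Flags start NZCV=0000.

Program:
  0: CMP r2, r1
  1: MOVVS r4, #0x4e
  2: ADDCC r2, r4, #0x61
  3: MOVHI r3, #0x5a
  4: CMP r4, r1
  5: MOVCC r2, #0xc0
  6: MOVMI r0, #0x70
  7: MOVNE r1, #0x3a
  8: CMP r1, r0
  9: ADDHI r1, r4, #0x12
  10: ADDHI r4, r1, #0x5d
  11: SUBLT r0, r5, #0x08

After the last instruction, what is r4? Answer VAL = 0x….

[0] flags=0010 → (cmp)
[1] flags=0010 VS?F → skip
[2] flags=0010 CC?F → skip
[3] flags=0010 HI?T → r3=0x5a
[4] flags=1000 → (cmp)
[5] flags=1000 CC?T → r2=0xc0
[6] flags=1000 MI?T → r0=0x70
[7] flags=1000 NE?T → r1=0x3a
[8] flags=1000 → (cmp)
[9] flags=1000 HI?F → skip
[10] flags=1000 HI?F → skip
[11] flags=1000 LT?T → r0=0xef

VAL = 0x95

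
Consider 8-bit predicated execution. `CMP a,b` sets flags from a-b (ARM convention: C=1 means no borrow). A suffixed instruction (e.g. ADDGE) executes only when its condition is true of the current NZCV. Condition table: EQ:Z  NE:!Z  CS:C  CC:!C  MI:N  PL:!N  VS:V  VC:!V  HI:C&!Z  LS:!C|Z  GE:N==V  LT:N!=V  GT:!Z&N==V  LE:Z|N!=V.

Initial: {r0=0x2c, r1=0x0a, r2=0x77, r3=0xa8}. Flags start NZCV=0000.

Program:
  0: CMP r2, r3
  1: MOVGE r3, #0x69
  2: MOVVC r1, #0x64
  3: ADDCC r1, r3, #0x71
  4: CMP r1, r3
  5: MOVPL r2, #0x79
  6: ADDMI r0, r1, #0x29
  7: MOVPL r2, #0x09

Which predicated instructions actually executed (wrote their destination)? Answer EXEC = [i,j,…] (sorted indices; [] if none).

[0] flags=1001 → (cmp)
[1] flags=1001 GE?T → r3=0x69
[2] flags=1001 VC?F → skip
[3] flags=1001 CC?T → r1=0xda
[4] flags=0011 → (cmp)
[5] flags=0011 PL?T → r2=0x79
[6] flags=0011 MI?F → skip
[7] flags=0011 PL?T → r2=0x09

EXEC = [1,3,5,7]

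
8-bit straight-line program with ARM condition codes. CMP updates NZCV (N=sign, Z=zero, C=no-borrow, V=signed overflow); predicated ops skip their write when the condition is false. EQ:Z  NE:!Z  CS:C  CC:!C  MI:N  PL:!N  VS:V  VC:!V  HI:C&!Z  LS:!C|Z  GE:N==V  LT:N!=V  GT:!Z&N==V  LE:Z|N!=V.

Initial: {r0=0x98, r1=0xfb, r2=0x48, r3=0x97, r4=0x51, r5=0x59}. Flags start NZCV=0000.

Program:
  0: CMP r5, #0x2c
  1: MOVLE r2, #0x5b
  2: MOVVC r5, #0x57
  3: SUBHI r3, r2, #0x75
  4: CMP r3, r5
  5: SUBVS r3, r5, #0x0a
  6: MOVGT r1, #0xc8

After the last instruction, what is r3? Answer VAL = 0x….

VAL = 0x4d

0: ✓ CMP  NZCV=0010
1: · MOVLE
2: ✓ MOVVC  r5←0x57
3: ✓ SUBHI  r3←0xd3
4: ✓ CMP  NZCV=0011
5: ✓ SUBVS  r3←0x4d
6: · MOVGT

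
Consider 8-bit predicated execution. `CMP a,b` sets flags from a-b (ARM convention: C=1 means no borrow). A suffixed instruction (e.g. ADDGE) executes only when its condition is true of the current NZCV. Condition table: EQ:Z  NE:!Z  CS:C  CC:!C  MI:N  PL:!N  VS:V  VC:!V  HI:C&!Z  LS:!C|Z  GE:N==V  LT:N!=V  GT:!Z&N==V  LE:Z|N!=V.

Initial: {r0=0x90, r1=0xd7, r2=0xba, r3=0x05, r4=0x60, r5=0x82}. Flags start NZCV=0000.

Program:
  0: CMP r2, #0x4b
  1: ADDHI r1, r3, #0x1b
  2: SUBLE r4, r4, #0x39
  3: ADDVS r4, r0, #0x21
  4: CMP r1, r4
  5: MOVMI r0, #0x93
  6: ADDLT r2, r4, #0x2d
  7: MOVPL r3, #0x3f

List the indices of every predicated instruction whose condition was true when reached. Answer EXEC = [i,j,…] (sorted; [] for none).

[0] flags=0011 → (cmp)
[1] flags=0011 HI?T → r1=0x20
[2] flags=0011 LE?T → r4=0x27
[3] flags=0011 VS?T → r4=0xb1
[4] flags=0000 → (cmp)
[5] flags=0000 MI?F → skip
[6] flags=0000 LT?F → skip
[7] flags=0000 PL?T → r3=0x3f

EXEC = [1,2,3,7]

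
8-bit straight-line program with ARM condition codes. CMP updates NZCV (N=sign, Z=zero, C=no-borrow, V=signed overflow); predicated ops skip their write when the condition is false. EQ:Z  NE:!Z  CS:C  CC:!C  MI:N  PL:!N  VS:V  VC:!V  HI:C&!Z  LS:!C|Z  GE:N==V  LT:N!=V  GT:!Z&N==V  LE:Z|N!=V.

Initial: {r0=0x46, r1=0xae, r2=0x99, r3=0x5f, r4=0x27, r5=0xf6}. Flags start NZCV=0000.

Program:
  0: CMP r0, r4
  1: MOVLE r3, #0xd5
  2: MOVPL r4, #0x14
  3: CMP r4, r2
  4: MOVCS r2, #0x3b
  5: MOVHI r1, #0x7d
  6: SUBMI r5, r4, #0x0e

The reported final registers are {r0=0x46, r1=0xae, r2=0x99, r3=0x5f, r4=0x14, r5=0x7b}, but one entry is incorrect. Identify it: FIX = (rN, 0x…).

FIX = (r5, 0xf6)

[0] flags=0010 → (cmp)
[1] flags=0010 LE?F → skip
[2] flags=0010 PL?T → r4=0x14
[3] flags=0000 → (cmp)
[4] flags=0000 CS?F → skip
[5] flags=0000 HI?F → skip
[6] flags=0000 MI?F → skip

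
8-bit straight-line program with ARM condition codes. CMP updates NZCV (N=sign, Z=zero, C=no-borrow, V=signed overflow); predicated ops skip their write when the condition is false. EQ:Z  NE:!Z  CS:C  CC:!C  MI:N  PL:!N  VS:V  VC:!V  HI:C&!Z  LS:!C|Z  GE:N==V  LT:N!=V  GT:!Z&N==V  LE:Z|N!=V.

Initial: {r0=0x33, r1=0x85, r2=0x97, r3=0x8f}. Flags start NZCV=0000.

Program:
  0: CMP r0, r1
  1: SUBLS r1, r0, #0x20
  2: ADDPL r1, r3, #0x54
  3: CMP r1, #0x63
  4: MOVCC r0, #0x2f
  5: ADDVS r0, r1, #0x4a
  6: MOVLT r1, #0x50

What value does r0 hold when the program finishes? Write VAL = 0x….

VAL = 0x2f

0: ✓ CMP  NZCV=1001
1: ✓ SUBLS  r1←0x13
2: · ADDPL
3: ✓ CMP  NZCV=1000
4: ✓ MOVCC  r0←0x2f
5: · ADDVS
6: ✓ MOVLT  r1←0x50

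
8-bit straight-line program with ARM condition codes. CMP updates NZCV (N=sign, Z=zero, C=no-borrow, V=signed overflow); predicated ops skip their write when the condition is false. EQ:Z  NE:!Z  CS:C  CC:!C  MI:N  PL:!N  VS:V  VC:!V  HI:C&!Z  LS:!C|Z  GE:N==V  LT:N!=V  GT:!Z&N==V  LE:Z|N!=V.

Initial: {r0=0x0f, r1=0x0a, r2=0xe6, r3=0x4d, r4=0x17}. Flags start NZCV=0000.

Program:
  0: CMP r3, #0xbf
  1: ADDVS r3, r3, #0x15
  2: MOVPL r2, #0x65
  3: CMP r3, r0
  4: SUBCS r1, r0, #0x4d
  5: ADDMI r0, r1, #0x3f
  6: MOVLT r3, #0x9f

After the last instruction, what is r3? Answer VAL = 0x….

[0] flags=1001 → (cmp)
[1] flags=1001 VS?T → r3=0x62
[2] flags=1001 PL?F → skip
[3] flags=0010 → (cmp)
[4] flags=0010 CS?T → r1=0xc2
[5] flags=0010 MI?F → skip
[6] flags=0010 LT?F → skip

VAL = 0x62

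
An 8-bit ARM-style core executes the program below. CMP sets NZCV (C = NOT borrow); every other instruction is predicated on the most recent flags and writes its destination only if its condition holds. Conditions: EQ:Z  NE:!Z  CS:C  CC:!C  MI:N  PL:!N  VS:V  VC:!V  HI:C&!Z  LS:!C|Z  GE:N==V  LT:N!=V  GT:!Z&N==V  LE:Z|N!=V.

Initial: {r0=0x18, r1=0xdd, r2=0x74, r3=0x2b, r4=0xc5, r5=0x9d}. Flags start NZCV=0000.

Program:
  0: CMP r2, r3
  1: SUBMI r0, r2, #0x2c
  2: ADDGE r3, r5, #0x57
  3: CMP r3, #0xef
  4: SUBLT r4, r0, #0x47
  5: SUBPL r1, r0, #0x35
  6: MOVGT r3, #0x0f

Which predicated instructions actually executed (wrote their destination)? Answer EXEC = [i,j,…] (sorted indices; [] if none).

[0] flags=0010 → (cmp)
[1] flags=0010 MI?F → skip
[2] flags=0010 GE?T → r3=0xf4
[3] flags=0010 → (cmp)
[4] flags=0010 LT?F → skip
[5] flags=0010 PL?T → r1=0xe3
[6] flags=0010 GT?T → r3=0x0f

EXEC = [2,5,6]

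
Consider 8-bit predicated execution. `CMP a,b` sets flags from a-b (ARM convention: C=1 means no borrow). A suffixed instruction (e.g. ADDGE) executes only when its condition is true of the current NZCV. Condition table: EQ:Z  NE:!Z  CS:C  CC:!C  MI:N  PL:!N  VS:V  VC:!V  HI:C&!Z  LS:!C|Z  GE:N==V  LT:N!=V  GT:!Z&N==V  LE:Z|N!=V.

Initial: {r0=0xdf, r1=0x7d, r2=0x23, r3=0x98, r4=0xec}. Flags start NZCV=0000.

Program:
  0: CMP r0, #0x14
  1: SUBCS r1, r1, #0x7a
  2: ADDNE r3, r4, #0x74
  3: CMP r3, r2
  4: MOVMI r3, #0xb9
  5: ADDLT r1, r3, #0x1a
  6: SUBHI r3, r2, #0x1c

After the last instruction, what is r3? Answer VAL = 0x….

VAL = 0x07

[0] flags=1010 → (cmp)
[1] flags=1010 CS?T → r1=0x03
[2] flags=1010 NE?T → r3=0x60
[3] flags=0010 → (cmp)
[4] flags=0010 MI?F → skip
[5] flags=0010 LT?F → skip
[6] flags=0010 HI?T → r3=0x07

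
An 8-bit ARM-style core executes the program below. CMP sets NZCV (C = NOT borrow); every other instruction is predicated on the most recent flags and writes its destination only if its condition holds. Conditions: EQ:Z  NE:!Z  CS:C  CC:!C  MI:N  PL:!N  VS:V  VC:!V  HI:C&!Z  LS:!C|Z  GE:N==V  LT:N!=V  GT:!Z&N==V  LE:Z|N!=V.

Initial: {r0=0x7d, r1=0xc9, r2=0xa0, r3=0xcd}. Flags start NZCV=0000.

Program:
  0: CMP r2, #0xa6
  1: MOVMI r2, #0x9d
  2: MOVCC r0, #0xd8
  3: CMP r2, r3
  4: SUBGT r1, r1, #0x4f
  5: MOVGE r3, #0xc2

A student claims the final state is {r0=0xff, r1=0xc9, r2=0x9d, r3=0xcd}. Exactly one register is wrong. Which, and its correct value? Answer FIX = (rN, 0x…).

0: ✓ CMP  NZCV=1000
1: ✓ MOVMI  r2←0x9d
2: ✓ MOVCC  r0←0xd8
3: ✓ CMP  NZCV=1000
4: · SUBGT
5: · MOVGE

FIX = (r0, 0xd8)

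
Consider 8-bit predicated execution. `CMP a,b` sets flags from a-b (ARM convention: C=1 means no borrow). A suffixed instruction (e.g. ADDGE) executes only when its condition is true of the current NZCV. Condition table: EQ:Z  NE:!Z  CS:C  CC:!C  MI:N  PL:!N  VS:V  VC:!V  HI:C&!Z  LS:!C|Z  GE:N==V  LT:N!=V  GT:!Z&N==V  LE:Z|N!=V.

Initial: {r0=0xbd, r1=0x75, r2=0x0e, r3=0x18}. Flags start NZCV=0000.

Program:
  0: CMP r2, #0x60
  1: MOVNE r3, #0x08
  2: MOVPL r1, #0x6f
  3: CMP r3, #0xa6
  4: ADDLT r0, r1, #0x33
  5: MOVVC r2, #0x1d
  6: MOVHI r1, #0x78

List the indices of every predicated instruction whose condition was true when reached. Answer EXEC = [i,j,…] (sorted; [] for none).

0: ✓ CMP  NZCV=1000
1: ✓ MOVNE  r3←0x08
2: · MOVPL
3: ✓ CMP  NZCV=0000
4: · ADDLT
5: ✓ MOVVC  r2←0x1d
6: · MOVHI

EXEC = [1,5]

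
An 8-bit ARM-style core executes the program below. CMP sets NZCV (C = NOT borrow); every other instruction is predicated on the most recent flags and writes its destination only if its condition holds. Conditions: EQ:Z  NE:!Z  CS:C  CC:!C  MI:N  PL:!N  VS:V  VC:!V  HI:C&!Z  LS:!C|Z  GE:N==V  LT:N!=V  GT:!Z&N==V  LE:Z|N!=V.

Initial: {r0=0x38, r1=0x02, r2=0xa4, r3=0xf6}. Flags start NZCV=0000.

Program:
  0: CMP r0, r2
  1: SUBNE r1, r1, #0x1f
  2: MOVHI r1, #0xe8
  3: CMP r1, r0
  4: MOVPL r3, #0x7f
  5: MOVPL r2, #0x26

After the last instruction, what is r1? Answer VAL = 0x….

VAL = 0xe3

0: ✓ CMP  NZCV=1001
1: ✓ SUBNE  r1←0xe3
2: · MOVHI
3: ✓ CMP  NZCV=1010
4: · MOVPL
5: · MOVPL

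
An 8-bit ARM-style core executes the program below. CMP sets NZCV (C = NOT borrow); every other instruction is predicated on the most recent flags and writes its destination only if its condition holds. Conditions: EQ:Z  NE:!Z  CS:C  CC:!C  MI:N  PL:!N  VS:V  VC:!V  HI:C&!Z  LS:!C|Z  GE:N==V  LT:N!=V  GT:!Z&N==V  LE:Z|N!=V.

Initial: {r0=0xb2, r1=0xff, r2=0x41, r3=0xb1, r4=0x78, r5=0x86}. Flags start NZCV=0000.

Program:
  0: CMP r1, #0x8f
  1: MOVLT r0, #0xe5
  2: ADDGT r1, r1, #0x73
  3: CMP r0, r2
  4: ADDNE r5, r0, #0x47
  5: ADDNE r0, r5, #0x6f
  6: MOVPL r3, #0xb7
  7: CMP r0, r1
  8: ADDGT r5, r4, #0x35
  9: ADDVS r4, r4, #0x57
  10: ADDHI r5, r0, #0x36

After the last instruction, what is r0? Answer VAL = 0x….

VAL = 0x68

[0] flags=0010 → (cmp)
[1] flags=0010 LT?F → skip
[2] flags=0010 GT?T → r1=0x72
[3] flags=0011 → (cmp)
[4] flags=0011 NE?T → r5=0xf9
[5] flags=0011 NE?T → r0=0x68
[6] flags=0011 PL?T → r3=0xb7
[7] flags=1000 → (cmp)
[8] flags=1000 GT?F → skip
[9] flags=1000 VS?F → skip
[10] flags=1000 HI?F → skip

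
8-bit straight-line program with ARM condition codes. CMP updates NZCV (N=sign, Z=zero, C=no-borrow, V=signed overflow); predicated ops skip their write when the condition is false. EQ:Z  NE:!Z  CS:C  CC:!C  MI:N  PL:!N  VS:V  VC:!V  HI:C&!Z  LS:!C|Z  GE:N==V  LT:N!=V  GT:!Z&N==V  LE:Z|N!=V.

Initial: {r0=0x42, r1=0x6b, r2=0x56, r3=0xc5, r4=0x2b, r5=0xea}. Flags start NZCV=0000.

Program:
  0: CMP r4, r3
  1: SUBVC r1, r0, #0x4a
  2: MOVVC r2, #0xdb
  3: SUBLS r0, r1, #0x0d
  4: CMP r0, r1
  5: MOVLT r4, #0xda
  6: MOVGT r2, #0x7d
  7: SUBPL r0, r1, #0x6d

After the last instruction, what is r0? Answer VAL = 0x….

VAL = 0xeb

[0] flags=0000 → (cmp)
[1] flags=0000 VC?T → r1=0xf8
[2] flags=0000 VC?T → r2=0xdb
[3] flags=0000 LS?T → r0=0xeb
[4] flags=1000 → (cmp)
[5] flags=1000 LT?T → r4=0xda
[6] flags=1000 GT?F → skip
[7] flags=1000 PL?F → skip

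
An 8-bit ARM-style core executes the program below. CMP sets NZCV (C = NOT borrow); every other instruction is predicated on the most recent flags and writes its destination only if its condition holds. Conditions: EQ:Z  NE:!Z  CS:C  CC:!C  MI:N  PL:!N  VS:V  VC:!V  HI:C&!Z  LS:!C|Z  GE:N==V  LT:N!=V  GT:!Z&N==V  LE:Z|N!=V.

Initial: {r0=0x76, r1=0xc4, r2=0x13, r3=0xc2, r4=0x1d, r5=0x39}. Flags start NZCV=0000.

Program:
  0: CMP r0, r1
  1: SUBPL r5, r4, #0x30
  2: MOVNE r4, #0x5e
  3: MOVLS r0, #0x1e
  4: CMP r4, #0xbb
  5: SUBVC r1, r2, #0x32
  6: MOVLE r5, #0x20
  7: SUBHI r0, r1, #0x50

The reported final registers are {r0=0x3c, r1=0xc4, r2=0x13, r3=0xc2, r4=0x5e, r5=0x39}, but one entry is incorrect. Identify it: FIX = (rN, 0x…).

[0] flags=1001 → (cmp)
[1] flags=1001 PL?F → skip
[2] flags=1001 NE?T → r4=0x5e
[3] flags=1001 LS?T → r0=0x1e
[4] flags=1001 → (cmp)
[5] flags=1001 VC?F → skip
[6] flags=1001 LE?F → skip
[7] flags=1001 HI?F → skip

FIX = (r0, 0x1e)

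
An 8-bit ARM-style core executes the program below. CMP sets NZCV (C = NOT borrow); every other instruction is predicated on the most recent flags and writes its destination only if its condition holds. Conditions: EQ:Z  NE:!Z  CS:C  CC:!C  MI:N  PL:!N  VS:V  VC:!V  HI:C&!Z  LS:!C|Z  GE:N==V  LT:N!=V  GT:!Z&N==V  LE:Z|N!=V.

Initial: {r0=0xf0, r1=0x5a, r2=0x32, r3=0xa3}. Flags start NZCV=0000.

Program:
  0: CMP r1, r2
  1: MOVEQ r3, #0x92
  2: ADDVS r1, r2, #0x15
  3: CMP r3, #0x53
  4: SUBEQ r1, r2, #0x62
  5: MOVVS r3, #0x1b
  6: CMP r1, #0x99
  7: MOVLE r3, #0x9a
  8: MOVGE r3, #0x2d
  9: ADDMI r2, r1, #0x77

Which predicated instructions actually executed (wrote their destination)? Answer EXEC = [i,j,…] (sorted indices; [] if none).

EXEC = [5,8,9]

[0] flags=0010 → (cmp)
[1] flags=0010 EQ?F → skip
[2] flags=0010 VS?F → skip
[3] flags=0011 → (cmp)
[4] flags=0011 EQ?F → skip
[5] flags=0011 VS?T → r3=0x1b
[6] flags=1001 → (cmp)
[7] flags=1001 LE?F → skip
[8] flags=1001 GE?T → r3=0x2d
[9] flags=1001 MI?T → r2=0xd1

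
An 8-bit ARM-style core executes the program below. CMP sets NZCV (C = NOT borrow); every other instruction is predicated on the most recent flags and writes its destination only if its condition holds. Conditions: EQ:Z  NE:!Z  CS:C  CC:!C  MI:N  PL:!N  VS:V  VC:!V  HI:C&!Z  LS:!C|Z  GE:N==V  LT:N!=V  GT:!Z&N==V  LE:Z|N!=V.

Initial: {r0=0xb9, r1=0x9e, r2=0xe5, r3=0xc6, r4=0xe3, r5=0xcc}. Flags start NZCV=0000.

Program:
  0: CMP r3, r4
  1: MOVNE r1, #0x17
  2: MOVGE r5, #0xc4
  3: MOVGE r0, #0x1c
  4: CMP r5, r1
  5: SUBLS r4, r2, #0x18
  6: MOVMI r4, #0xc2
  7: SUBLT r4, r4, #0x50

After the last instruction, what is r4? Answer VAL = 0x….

VAL = 0x72

0: ✓ CMP  NZCV=1000
1: ✓ MOVNE  r1←0x17
2: · MOVGE
3: · MOVGE
4: ✓ CMP  NZCV=1010
5: · SUBLS
6: ✓ MOVMI  r4←0xc2
7: ✓ SUBLT  r4←0x72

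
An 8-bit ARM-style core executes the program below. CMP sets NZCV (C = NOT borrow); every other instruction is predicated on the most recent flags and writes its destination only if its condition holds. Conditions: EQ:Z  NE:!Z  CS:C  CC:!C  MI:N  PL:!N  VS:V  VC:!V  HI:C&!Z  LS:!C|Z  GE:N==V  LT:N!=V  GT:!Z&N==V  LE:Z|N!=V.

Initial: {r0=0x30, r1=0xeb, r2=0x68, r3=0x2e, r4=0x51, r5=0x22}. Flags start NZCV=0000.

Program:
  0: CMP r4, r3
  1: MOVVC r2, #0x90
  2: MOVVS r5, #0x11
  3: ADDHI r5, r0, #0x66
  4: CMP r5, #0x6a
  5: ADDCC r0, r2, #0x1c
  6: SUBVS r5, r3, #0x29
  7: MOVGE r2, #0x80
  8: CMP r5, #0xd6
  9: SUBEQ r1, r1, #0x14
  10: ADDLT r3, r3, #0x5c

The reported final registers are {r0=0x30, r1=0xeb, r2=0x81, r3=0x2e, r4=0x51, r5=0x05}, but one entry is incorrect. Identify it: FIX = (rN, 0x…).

FIX = (r2, 0x90)

0: ✓ CMP  NZCV=0010
1: ✓ MOVVC  r2←0x90
2: · MOVVS
3: ✓ ADDHI  r5←0x96
4: ✓ CMP  NZCV=0011
5: · ADDCC
6: ✓ SUBVS  r5←0x05
7: · MOVGE
8: ✓ CMP  NZCV=0000
9: · SUBEQ
10: · ADDLT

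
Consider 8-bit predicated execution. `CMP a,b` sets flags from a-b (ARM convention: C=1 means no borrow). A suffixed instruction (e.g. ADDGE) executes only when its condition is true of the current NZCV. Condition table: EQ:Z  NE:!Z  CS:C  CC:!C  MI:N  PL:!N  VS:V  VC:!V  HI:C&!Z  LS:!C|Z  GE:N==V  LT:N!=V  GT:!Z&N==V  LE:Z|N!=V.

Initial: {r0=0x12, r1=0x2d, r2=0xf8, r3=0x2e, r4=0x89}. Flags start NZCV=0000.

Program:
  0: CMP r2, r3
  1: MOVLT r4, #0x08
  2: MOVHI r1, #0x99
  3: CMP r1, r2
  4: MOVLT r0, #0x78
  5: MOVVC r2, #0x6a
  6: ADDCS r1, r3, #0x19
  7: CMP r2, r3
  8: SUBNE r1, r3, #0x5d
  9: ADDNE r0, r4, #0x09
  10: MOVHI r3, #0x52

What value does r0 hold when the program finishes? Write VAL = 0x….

0: ✓ CMP  NZCV=1010
1: ✓ MOVLT  r4←0x08
2: ✓ MOVHI  r1←0x99
3: ✓ CMP  NZCV=1000
4: ✓ MOVLT  r0←0x78
5: ✓ MOVVC  r2←0x6a
6: · ADDCS
7: ✓ CMP  NZCV=0010
8: ✓ SUBNE  r1←0xd1
9: ✓ ADDNE  r0←0x11
10: ✓ MOVHI  r3←0x52

VAL = 0x11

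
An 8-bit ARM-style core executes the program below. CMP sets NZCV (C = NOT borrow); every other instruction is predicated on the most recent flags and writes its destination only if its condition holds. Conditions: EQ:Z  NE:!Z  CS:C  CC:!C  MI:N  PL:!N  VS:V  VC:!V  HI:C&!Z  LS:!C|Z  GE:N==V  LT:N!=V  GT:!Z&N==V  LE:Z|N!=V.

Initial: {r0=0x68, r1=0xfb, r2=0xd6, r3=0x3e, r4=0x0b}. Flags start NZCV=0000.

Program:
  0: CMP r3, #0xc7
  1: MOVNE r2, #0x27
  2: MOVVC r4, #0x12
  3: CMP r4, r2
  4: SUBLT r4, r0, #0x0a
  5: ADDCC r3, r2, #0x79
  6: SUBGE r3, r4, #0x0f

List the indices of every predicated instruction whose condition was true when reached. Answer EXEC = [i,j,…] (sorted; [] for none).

[0] flags=0000 → (cmp)
[1] flags=0000 NE?T → r2=0x27
[2] flags=0000 VC?T → r4=0x12
[3] flags=1000 → (cmp)
[4] flags=1000 LT?T → r4=0x5e
[5] flags=1000 CC?T → r3=0xa0
[6] flags=1000 GE?F → skip

EXEC = [1,2,4,5]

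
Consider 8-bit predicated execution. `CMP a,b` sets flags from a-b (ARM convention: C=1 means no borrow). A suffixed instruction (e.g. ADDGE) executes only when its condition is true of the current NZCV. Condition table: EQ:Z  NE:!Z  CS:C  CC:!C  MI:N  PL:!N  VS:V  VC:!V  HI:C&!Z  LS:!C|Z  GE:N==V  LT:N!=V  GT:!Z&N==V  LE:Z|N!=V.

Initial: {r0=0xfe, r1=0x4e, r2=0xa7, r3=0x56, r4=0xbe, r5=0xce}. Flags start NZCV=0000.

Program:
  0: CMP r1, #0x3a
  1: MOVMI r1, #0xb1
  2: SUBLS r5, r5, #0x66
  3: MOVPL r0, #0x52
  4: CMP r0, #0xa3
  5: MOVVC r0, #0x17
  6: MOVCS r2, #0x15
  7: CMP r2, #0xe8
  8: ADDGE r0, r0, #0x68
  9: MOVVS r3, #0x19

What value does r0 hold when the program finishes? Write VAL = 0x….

[0] flags=0010 → (cmp)
[1] flags=0010 MI?F → skip
[2] flags=0010 LS?F → skip
[3] flags=0010 PL?T → r0=0x52
[4] flags=1001 → (cmp)
[5] flags=1001 VC?F → skip
[6] flags=1001 CS?F → skip
[7] flags=1000 → (cmp)
[8] flags=1000 GE?F → skip
[9] flags=1000 VS?F → skip

VAL = 0x52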